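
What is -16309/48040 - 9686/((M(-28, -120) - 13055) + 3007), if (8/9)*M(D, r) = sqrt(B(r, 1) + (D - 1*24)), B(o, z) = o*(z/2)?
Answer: 12115572053533/19400943575320 + 174348*I*sqrt(7)/403849783 ≈ 0.62448 + 0.0011422*I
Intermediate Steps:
B(o, z) = o*z/2 (B(o, z) = o*(z*(1/2)) = o*(z/2) = o*z/2)
M(D, r) = 9*sqrt(-24 + D + r/2)/8 (M(D, r) = 9*sqrt((1/2)*r*1 + (D - 1*24))/8 = 9*sqrt(r/2 + (D - 24))/8 = 9*sqrt(r/2 + (-24 + D))/8 = 9*sqrt(-24 + D + r/2)/8)
-16309/48040 - 9686/((M(-28, -120) - 13055) + 3007) = -16309/48040 - 9686/((9*sqrt(-96 + 2*(-120) + 4*(-28))/16 - 13055) + 3007) = -16309*1/48040 - 9686/((9*sqrt(-96 - 240 - 112)/16 - 13055) + 3007) = -16309/48040 - 9686/((9*sqrt(-448)/16 - 13055) + 3007) = -16309/48040 - 9686/((9*(8*I*sqrt(7))/16 - 13055) + 3007) = -16309/48040 - 9686/((9*I*sqrt(7)/2 - 13055) + 3007) = -16309/48040 - 9686/((-13055 + 9*I*sqrt(7)/2) + 3007) = -16309/48040 - 9686/(-10048 + 9*I*sqrt(7)/2)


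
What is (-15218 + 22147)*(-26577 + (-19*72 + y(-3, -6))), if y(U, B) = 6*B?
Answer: -193880349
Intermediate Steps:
(-15218 + 22147)*(-26577 + (-19*72 + y(-3, -6))) = (-15218 + 22147)*(-26577 + (-19*72 + 6*(-6))) = 6929*(-26577 + (-1368 - 36)) = 6929*(-26577 - 1404) = 6929*(-27981) = -193880349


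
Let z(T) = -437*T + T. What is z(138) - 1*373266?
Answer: -433434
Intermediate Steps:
z(T) = -436*T
z(138) - 1*373266 = -436*138 - 1*373266 = -60168 - 373266 = -433434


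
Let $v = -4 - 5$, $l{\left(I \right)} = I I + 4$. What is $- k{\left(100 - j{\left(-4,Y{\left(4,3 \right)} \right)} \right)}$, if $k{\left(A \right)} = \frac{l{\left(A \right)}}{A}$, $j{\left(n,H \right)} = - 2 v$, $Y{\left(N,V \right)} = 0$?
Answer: $- \frac{3364}{41} \approx -82.049$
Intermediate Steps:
$l{\left(I \right)} = 4 + I^{2}$ ($l{\left(I \right)} = I^{2} + 4 = 4 + I^{2}$)
$v = -9$ ($v = -4 - 5 = -9$)
$j{\left(n,H \right)} = 18$ ($j{\left(n,H \right)} = \left(-2\right) \left(-9\right) = 18$)
$k{\left(A \right)} = \frac{4 + A^{2}}{A}$
$- k{\left(100 - j{\left(-4,Y{\left(4,3 \right)} \right)} \right)} = - (\left(100 - 18\right) + \frac{4}{100 - 18}) = - (82 + \frac{4}{82}) = - (82 + 4 \cdot \frac{1}{82}) = - (82 + \frac{2}{41}) = \left(-1\right) \frac{3364}{41} = - \frac{3364}{41}$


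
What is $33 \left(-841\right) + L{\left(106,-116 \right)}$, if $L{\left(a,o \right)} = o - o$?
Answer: $-27753$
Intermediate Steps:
$L{\left(a,o \right)} = 0$
$33 \left(-841\right) + L{\left(106,-116 \right)} = 33 \left(-841\right) + 0 = -27753 + 0 = -27753$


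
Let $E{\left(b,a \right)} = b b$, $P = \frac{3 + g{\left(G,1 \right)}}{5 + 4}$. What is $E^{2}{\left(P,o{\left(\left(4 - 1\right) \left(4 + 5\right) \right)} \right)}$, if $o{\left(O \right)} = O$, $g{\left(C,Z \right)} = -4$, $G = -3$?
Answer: $\frac{1}{6561} \approx 0.00015242$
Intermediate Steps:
$P = - \frac{1}{9}$ ($P = \frac{3 - 4}{5 + 4} = - \frac{1}{9} \approx -0.11111$)
$E{\left(b,a \right)} = b^{2}$
$E^{2}{\left(P,o{\left(\left(4 - 1\right) \left(4 + 5\right) \right)} \right)} = \left(\left(- \frac{1}{9}\right)^{2}\right)^{2} = \left(\frac{1}{81}\right)^{2} = \frac{1}{6561}$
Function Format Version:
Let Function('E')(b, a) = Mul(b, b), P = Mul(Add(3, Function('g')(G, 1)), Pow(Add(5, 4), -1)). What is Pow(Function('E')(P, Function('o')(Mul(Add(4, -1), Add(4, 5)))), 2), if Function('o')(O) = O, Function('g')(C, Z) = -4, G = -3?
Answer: Rational(1, 6561) ≈ 0.00015242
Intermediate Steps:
P = Rational(-1, 9) (P = Mul(Add(3, -4), Pow(Add(5, 4), -1)) = Mul(-1, Pow(9, -1)) = Mul(-1, Rational(1, 9)) = Rational(-1, 9) ≈ -0.11111)
Function('E')(b, a) = Pow(b, 2)
Pow(Function('E')(P, Function('o')(Mul(Add(4, -1), Add(4, 5)))), 2) = Pow(Pow(Rational(-1, 9), 2), 2) = Pow(Rational(1, 81), 2) = Rational(1, 6561)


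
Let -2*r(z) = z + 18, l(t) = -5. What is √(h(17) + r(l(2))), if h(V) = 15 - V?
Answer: I*√34/2 ≈ 2.9155*I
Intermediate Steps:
r(z) = -9 - z/2 (r(z) = -(z + 18)/2 = -(18 + z)/2 = -9 - z/2)
√(h(17) + r(l(2))) = √((15 - 1*17) + (-9 - ½*(-5))) = √((15 - 17) + (-9 + 5/2)) = √(-2 - 13/2) = √(-17/2) = I*√34/2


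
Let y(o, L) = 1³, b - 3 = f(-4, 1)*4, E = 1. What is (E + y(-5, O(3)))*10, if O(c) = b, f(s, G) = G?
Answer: 20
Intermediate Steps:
b = 7 (b = 3 + 1*4 = 3 + 4 = 7)
O(c) = 7
y(o, L) = 1
(E + y(-5, O(3)))*10 = (1 + 1)*10 = 2*10 = 20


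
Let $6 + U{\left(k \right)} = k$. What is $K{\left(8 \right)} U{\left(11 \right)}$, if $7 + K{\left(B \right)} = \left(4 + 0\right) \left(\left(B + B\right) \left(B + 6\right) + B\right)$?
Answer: $4605$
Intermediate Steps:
$K{\left(B \right)} = -7 + 4 B + 8 B \left(6 + B\right)$ ($K{\left(B \right)} = -7 + \left(4 + 0\right) \left(\left(B + B\right) \left(B + 6\right) + B\right) = -7 + 4 \left(2 B \left(6 + B\right) + B\right) = -7 + 4 \left(B + 2 B \left(6 + B\right)\right) = -7 + \left(4 B + 8 B \left(6 + B\right)\right) = -7 + 4 B + 8 B \left(6 + B\right)$)
$U{\left(k \right)} = -6 + k$
$K{\left(8 \right)} U{\left(11 \right)} = \left(-7 + 8 \cdot 8^{2} + 52 \cdot 8\right) \left(-6 + 11\right) = \left(-7 + 8 \cdot 64 + 416\right) 5 = \left(-7 + 512 + 416\right) 5 = 921 \cdot 5 = 4605$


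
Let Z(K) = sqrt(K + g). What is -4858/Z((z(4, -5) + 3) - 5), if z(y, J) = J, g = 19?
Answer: -2429*sqrt(3)/3 ≈ -1402.4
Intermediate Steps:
Z(K) = sqrt(19 + K) (Z(K) = sqrt(K + 19) = sqrt(19 + K))
-4858/Z((z(4, -5) + 3) - 5) = -4858/sqrt(19 + ((-5 + 3) - 5)) = -4858/sqrt(19 + (-2 - 5)) = -4858/sqrt(19 - 7) = -4858*sqrt(3)/6 = -2429*sqrt(3)/3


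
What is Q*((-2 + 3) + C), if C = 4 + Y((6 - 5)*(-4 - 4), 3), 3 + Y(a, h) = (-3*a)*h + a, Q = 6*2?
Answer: 792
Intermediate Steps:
Q = 12
Y(a, h) = -3 + a - 3*a*h (Y(a, h) = -3 + ((-3*a)*h + a) = -3 + (-3*a*h + a) = -3 + (a - 3*a*h) = -3 + a - 3*a*h)
C = 65 (C = 4 + (-3 + (6 - 5)*(-4 - 4) - 3*(6 - 5)*(-4 - 4)*3) = 4 + (-3 + 1*(-8) - 3*1*(-8)*3) = 4 + (-3 - 8 - 3*(-8)*3) = 4 + (-3 - 8 + 72) = 4 + 61 = 65)
Q*((-2 + 3) + C) = 12*((-2 + 3) + 65) = 12*(1 + 65) = 12*66 = 792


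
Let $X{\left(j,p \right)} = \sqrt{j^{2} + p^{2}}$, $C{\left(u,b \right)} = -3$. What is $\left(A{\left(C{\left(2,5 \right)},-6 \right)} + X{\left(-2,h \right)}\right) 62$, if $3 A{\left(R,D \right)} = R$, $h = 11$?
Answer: $-62 + 310 \sqrt{5} \approx 631.18$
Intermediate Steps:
$A{\left(R,D \right)} = \frac{R}{3}$
$\left(A{\left(C{\left(2,5 \right)},-6 \right)} + X{\left(-2,h \right)}\right) 62 = \left(\frac{1}{3} \left(-3\right) + \sqrt{\left(-2\right)^{2} + 11^{2}}\right) 62 = \left(-1 + \sqrt{4 + 121}\right) 62 = \left(-1 + \sqrt{125}\right) 62 = \left(-1 + 5 \sqrt{5}\right) 62 = -62 + 310 \sqrt{5}$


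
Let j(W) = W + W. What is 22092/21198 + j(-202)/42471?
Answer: 154950890/150050043 ≈ 1.0327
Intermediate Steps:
j(W) = 2*W
22092/21198 + j(-202)/42471 = 22092/21198 + (2*(-202))/42471 = 22092*(1/21198) - 404*1/42471 = 3682/3533 - 404/42471 = 154950890/150050043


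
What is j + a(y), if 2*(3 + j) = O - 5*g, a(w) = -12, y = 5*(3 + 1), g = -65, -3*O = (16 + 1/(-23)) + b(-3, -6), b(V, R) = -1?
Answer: 20011/138 ≈ 145.01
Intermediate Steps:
O = -344/69 (O = -((16 + 1/(-23)) - 1)/3 = -((16 - 1/23) - 1)/3 = -(367/23 - 1)/3 = -⅓*344/23 = -344/69 ≈ -4.9855)
y = 20 (y = 5*4 = 20)
j = 21667/138 (j = -3 + (-344/69 - 5*(-65))/2 = -3 + (-344/69 + 325)/2 = -3 + (½)*(22081/69) = -3 + 22081/138 = 21667/138 ≈ 157.01)
j + a(y) = 21667/138 - 12 = 20011/138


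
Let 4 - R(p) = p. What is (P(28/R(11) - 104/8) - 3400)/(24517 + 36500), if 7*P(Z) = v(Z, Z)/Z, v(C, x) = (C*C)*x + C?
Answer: -23510/427119 ≈ -0.055043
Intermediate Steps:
v(C, x) = C + x*C**2 (v(C, x) = C**2*x + C = x*C**2 + C = C + x*C**2)
R(p) = 4 - p
P(Z) = 1/7 + Z**2/7 (P(Z) = ((Z*(1 + Z*Z))/Z)/7 = ((Z*(1 + Z**2))/Z)/7 = (1 + Z**2)/7 = 1/7 + Z**2/7)
(P(28/R(11) - 104/8) - 3400)/(24517 + 36500) = ((1/7 + (28/(4 - 1*11) - 104/8)**2/7) - 3400)/(24517 + 36500) = ((1/7 + (28/(4 - 11) - 104*1/8)**2/7) - 3400)/61017 = ((1/7 + (28/(-7) - 13)**2/7) - 3400)*(1/61017) = ((1/7 + (28*(-1/7) - 13)**2/7) - 3400)*(1/61017) = ((1/7 + (-4 - 13)**2/7) - 3400)*(1/61017) = ((1/7 + (1/7)*(-17)**2) - 3400)*(1/61017) = ((1/7 + (1/7)*289) - 3400)*(1/61017) = ((1/7 + 289/7) - 3400)*(1/61017) = (290/7 - 3400)*(1/61017) = -23510/7*1/61017 = -23510/427119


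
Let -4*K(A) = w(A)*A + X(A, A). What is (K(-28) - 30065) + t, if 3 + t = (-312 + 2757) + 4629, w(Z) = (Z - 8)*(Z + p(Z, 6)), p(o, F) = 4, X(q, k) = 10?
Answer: -33897/2 ≈ -16949.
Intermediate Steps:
w(Z) = (-8 + Z)*(4 + Z) (w(Z) = (Z - 8)*(Z + 4) = (-8 + Z)*(4 + Z))
t = 7071 (t = -3 + ((-312 + 2757) + 4629) = -3 + (2445 + 4629) = -3 + 7074 = 7071)
K(A) = -5/2 - A*(-32 + A**2 - 4*A)/4 (K(A) = -((-32 + A**2 - 4*A)*A + 10)/4 = -(A*(-32 + A**2 - 4*A) + 10)/4 = -(10 + A*(-32 + A**2 - 4*A))/4 = -5/2 - A*(-32 + A**2 - 4*A)/4)
(K(-28) - 30065) + t = ((-5/2 + (1/4)*(-28)*(32 - 1*(-28)**2 + 4*(-28))) - 30065) + 7071 = ((-5/2 + (1/4)*(-28)*(32 - 1*784 - 112)) - 30065) + 7071 = ((-5/2 + (1/4)*(-28)*(32 - 784 - 112)) - 30065) + 7071 = ((-5/2 + (1/4)*(-28)*(-864)) - 30065) + 7071 = ((-5/2 + 6048) - 30065) + 7071 = (12091/2 - 30065) + 7071 = -48039/2 + 7071 = -33897/2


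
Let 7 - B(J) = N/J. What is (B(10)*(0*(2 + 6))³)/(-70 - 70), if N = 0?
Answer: 0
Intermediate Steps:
B(J) = 7 (B(J) = 7 - 0/J = 7 - 1*0 = 7 + 0 = 7)
(B(10)*(0*(2 + 6))³)/(-70 - 70) = (7*(0*(2 + 6))³)/(-70 - 70) = (7*(0*8)³)/(-140) = (7*0³)*(-1/140) = (7*0)*(-1/140) = 0*(-1/140) = 0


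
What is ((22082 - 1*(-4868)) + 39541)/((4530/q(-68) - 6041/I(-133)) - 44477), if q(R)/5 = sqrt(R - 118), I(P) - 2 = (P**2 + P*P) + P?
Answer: -1837021950420070110/1228823786815944917 + 402367074253299*I*sqrt(186)/2457647573631889834 ≈ -1.4949 + 0.0022328*I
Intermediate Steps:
I(P) = 2 + P + 2*P**2 (I(P) = 2 + ((P**2 + P*P) + P) = 2 + ((P**2 + P**2) + P) = 2 + (2*P**2 + P) = 2 + (P + 2*P**2) = 2 + P + 2*P**2)
q(R) = 5*sqrt(-118 + R) (q(R) = 5*sqrt(R - 118) = 5*sqrt(-118 + R))
((22082 - 1*(-4868)) + 39541)/((4530/q(-68) - 6041/I(-133)) - 44477) = ((22082 - 1*(-4868)) + 39541)/((4530/((5*sqrt(-118 - 68))) - 6041/(2 - 133 + 2*(-133)**2)) - 44477) = ((22082 + 4868) + 39541)/((4530/((5*sqrt(-186))) - 6041/(2 - 133 + 2*17689)) - 44477) = (26950 + 39541)/((4530/((5*(I*sqrt(186)))) - 6041/(2 - 133 + 35378)) - 44477) = 66491/((4530/((5*I*sqrt(186))) - 6041/35247) - 44477) = 66491/((4530*(-I*sqrt(186)/930) - 6041*1/35247) - 44477) = 66491/((-151*I*sqrt(186)/31 - 6041/35247) - 44477) = 66491/((-6041/35247 - 151*I*sqrt(186)/31) - 44477) = 66491/(-1567686860/35247 - 151*I*sqrt(186)/31)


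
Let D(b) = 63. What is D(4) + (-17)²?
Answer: 352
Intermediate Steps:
D(4) + (-17)² = 63 + (-17)² = 63 + 289 = 352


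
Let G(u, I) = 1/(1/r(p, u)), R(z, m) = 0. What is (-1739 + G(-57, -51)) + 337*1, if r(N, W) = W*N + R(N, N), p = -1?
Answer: -1345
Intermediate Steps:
r(N, W) = N*W (r(N, W) = W*N + 0 = N*W + 0 = N*W)
G(u, I) = -u (G(u, I) = 1/(1/(-u)) = 1/(-1/u) = -u)
(-1739 + G(-57, -51)) + 337*1 = (-1739 - 1*(-57)) + 337*1 = (-1739 + 57) + 337 = -1682 + 337 = -1345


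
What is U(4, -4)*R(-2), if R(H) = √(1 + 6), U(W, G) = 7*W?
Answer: 28*√7 ≈ 74.081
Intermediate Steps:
R(H) = √7
U(4, -4)*R(-2) = (7*4)*√7 = 28*√7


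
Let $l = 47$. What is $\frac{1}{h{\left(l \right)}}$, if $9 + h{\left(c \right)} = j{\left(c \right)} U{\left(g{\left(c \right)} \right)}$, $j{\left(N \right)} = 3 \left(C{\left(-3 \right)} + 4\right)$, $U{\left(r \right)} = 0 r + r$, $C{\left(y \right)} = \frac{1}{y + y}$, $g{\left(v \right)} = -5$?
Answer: $- \frac{2}{133} \approx -0.015038$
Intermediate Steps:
$C{\left(y \right)} = \frac{1}{2 y}$
$U{\left(r \right)} = r$ ($U{\left(r \right)} = 0 + r = r$)
$j{\left(N \right)} = \frac{23}{2}$ ($j{\left(N \right)} = 3 \left(\frac{1}{2 \left(-3\right)} + 4\right) = 3 \left(\frac{1}{2} \left(- \frac{1}{3}\right) + 4\right) = 3 \left(- \frac{1}{6} + 4\right) = 3 \cdot \frac{23}{6} = \frac{23}{2}$)
$h{\left(c \right)} = - \frac{133}{2}$ ($h{\left(c \right)} = -9 + \frac{23}{2} \left(-5\right) = -9 - \frac{115}{2} = - \frac{133}{2}$)
$\frac{1}{h{\left(l \right)}} = \frac{1}{- \frac{133}{2}} = - \frac{2}{133}$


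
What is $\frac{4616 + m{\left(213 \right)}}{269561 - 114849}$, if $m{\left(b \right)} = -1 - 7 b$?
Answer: $\frac{781}{38678} \approx 0.020192$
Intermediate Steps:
$\frac{4616 + m{\left(213 \right)}}{269561 - 114849} = \frac{4616 - 1492}{269561 - 114849} = \frac{4616 - 1492}{154712} = \left(4616 - 1492\right) \frac{1}{154712} = 3124 \cdot \frac{1}{154712} = \frac{781}{38678}$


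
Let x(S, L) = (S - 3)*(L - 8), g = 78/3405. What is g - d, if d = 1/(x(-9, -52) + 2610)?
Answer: 17089/755910 ≈ 0.022607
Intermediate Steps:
g = 26/1135 (g = 78*(1/3405) = 26/1135 ≈ 0.022907)
x(S, L) = (-8 + L)*(-3 + S) (x(S, L) = (-3 + S)*(-8 + L) = (-8 + L)*(-3 + S))
d = 1/3330 (d = 1/((24 - 8*(-9) - 3*(-52) - 52*(-9)) + 2610) = 1/((24 + 72 + 156 + 468) + 2610) = 1/(720 + 2610) = 1/3330 ≈ 0.00030030)
g - d = 26/1135 - 1*1/3330 = 26/1135 - 1/3330 = 17089/755910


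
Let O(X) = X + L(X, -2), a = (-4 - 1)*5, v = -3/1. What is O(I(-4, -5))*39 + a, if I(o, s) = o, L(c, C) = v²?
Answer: 170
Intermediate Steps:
v = -3 (v = -3*1 = -3)
L(c, C) = 9 (L(c, C) = (-3)² = 9)
a = -25 (a = -5*5 = -25)
O(X) = 9 + X (O(X) = X + 9 = 9 + X)
O(I(-4, -5))*39 + a = (9 - 4)*39 - 25 = 5*39 - 25 = 195 - 25 = 170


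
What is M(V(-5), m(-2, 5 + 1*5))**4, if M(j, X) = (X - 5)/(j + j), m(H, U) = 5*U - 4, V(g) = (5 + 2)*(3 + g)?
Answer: 2825761/614656 ≈ 4.5973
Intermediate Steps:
V(g) = 21 + 7*g (V(g) = 7*(3 + g) = 21 + 7*g)
m(H, U) = -4 + 5*U
M(j, X) = (-5 + X)/(2*j) (M(j, X) = (-5 + X)/((2*j)) = (-5 + X)*(1/(2*j)) = (-5 + X)/(2*j))
M(V(-5), m(-2, 5 + 1*5))**4 = ((-5 + (-4 + 5*(5 + 1*5)))/(2*(21 + 7*(-5))))**4 = ((-5 + (-4 + 5*(5 + 5)))/(2*(21 - 35)))**4 = ((1/2)*(-5 + (-4 + 5*10))/(-14))**4 = ((1/2)*(-1/14)*(-5 + (-4 + 50)))**4 = ((1/2)*(-1/14)*(-5 + 46))**4 = ((1/2)*(-1/14)*41)**4 = (-41/28)**4 = 2825761/614656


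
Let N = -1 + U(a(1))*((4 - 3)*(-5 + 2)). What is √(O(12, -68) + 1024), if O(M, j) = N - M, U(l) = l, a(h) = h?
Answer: 12*√7 ≈ 31.749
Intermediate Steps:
N = -4 (N = -1 + 1*((4 - 3)*(-5 + 2)) = -1 + 1*(1*(-3)) = -1 + 1*(-3) = -1 - 3 = -4)
O(M, j) = -4 - M
√(O(12, -68) + 1024) = √((-4 - 1*12) + 1024) = √((-4 - 12) + 1024) = √(-16 + 1024) = √1008 = 12*√7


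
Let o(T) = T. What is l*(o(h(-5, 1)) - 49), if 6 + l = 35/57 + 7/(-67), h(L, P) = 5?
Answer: 922592/3819 ≈ 241.58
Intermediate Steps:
l = -20968/3819 (l = -6 + (35/57 + 7/(-67)) = -6 + (35*(1/57) + 7*(-1/67)) = -6 + (35/57 - 7/67) = -6 + 1946/3819 = -20968/3819 ≈ -5.4904)
l*(o(h(-5, 1)) - 49) = -20968*(5 - 49)/3819 = -20968/3819*(-44) = 922592/3819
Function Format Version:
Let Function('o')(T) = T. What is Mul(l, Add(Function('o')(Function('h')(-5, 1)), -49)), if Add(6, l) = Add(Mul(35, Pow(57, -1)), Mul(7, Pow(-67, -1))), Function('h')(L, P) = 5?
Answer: Rational(922592, 3819) ≈ 241.58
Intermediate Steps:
l = Rational(-20968, 3819) (l = Add(-6, Add(Mul(35, Pow(57, -1)), Mul(7, Pow(-67, -1)))) = Add(-6, Add(Mul(35, Rational(1, 57)), Mul(7, Rational(-1, 67)))) = Add(-6, Add(Rational(35, 57), Rational(-7, 67))) = Add(-6, Rational(1946, 3819)) = Rational(-20968, 3819) ≈ -5.4904)
Mul(l, Add(Function('o')(Function('h')(-5, 1)), -49)) = Mul(Rational(-20968, 3819), Add(5, -49)) = Mul(Rational(-20968, 3819), -44) = Rational(922592, 3819)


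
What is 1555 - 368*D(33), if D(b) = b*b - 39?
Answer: -384845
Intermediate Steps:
D(b) = -39 + b**2 (D(b) = b**2 - 39 = -39 + b**2)
1555 - 368*D(33) = 1555 - 368*(-39 + 33**2) = 1555 - 368*(-39 + 1089) = 1555 - 368*1050 = 1555 - 386400 = -384845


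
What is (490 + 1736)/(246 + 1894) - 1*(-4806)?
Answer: 5143533/1070 ≈ 4807.0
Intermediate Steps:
(490 + 1736)/(246 + 1894) - 1*(-4806) = 2226/2140 + 4806 = 2226*(1/2140) + 4806 = 1113/1070 + 4806 = 5143533/1070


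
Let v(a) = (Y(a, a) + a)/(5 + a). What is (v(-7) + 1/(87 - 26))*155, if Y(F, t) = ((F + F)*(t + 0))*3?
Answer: -2713275/122 ≈ -22240.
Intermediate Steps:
Y(F, t) = 6*F*t (Y(F, t) = ((2*F)*t)*3 = (2*F*t)*3 = 6*F*t)
v(a) = (a + 6*a²)/(5 + a) (v(a) = (6*a*a + a)/(5 + a) = (6*a² + a)/(5 + a) = (a + 6*a²)/(5 + a))
(v(-7) + 1/(87 - 26))*155 = (-7*(1 + 6*(-7))/(5 - 7) + 1/(87 - 26))*155 = (-7*(1 - 42)/(-2) + 1/61)*155 = (-7*(-½)*(-41) + 1/61)*155 = (-287/2 + 1/61)*155 = -17505/122*155 = -2713275/122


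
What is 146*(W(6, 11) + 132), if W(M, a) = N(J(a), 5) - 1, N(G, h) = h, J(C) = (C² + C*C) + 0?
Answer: 19856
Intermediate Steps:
J(C) = 2*C² (J(C) = (C² + C²) + 0 = 2*C² + 0 = 2*C²)
W(M, a) = 4 (W(M, a) = 5 - 1 = 4)
146*(W(6, 11) + 132) = 146*(4 + 132) = 146*136 = 19856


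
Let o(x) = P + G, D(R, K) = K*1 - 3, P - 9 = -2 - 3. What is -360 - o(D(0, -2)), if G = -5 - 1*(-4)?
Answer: -363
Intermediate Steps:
P = 4 (P = 9 + (-2 - 3) = 9 - 5 = 4)
G = -1 (G = -5 + 4 = -1)
D(R, K) = -3 + K (D(R, K) = K - 3 = -3 + K)
o(x) = 3 (o(x) = 4 - 1 = 3)
-360 - o(D(0, -2)) = -360 - 1*3 = -360 - 3 = -363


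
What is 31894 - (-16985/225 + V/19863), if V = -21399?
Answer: 3175156784/99315 ≈ 31971.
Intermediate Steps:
31894 - (-16985/225 + V/19863) = 31894 - (-16985/225 - 21399/19863) = 31894 - (-16985*1/225 - 21399*1/19863) = 31894 - (-3397/45 - 7133/6621) = 31894 - 1*(-7604174/99315) = 31894 + 7604174/99315 = 3175156784/99315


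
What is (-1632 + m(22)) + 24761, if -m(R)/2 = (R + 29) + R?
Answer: 22983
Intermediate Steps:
m(R) = -58 - 4*R (m(R) = -2*((R + 29) + R) = -2*((29 + R) + R) = -2*(29 + 2*R) = -58 - 4*R)
(-1632 + m(22)) + 24761 = (-1632 + (-58 - 4*22)) + 24761 = (-1632 + (-58 - 88)) + 24761 = (-1632 - 146) + 24761 = -1778 + 24761 = 22983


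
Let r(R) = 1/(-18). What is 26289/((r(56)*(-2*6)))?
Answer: 78867/2 ≈ 39434.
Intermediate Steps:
r(R) = -1/18
26289/((r(56)*(-2*6))) = 26289/((-(-1)*6/9)) = 26289/((-1/18*(-12))) = 26289/(⅔) = 26289*(3/2) = 78867/2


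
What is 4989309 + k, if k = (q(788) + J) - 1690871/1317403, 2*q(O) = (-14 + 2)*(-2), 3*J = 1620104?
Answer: 21853164157388/3952209 ≈ 5.5294e+6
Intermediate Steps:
J = 1620104/3 (J = (1/3)*1620104 = 1620104/3 ≈ 5.4004e+5)
q(O) = 12 (q(O) = ((-14 + 2)*(-2))/2 = (-12*(-2))/2 = (1/2)*24 = 12)
k = 2134372223807/3952209 (k = (12 + 1620104/3) - 1690871/1317403 = 1620140/3 - 1690871*1/1317403 = 1620140/3 - 1690871/1317403 = 2134372223807/3952209 ≈ 5.4005e+5)
4989309 + k = 4989309 + 2134372223807/3952209 = 21853164157388/3952209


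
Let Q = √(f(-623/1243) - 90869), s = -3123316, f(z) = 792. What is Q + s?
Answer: -3123316 + 13*I*√533 ≈ -3.1233e+6 + 300.13*I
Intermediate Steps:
Q = 13*I*√533 (Q = √(792 - 90869) = √(-90077) = 13*I*√533 ≈ 300.13*I)
Q + s = 13*I*√533 - 3123316 = -3123316 + 13*I*√533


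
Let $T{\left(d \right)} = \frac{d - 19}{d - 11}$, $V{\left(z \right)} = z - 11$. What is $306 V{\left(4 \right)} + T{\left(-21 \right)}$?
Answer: $- \frac{8563}{4} \approx -2140.8$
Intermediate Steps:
$V{\left(z \right)} = -11 + z$
$T{\left(d \right)} = \frac{-19 + d}{-11 + d}$
$306 V{\left(4 \right)} + T{\left(-21 \right)} = 306 \left(-11 + 4\right) + \frac{-19 - 21}{-11 - 21} = 306 \left(-7\right) + \frac{1}{-32} \left(-40\right) = -2142 - - \frac{5}{4} = -2142 + \frac{5}{4} = - \frac{8563}{4}$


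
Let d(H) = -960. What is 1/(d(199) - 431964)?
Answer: -1/432924 ≈ -2.3099e-6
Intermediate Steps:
1/(d(199) - 431964) = 1/(-960 - 431964) = 1/(-432924) = -1/432924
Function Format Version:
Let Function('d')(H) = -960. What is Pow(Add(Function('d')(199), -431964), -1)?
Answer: Rational(-1, 432924) ≈ -2.3099e-6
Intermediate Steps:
Pow(Add(Function('d')(199), -431964), -1) = Pow(Add(-960, -431964), -1) = Pow(-432924, -1) = Rational(-1, 432924)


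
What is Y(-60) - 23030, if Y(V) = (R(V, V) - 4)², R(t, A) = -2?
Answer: -22994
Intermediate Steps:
Y(V) = 36 (Y(V) = (-2 - 4)² = (-6)² = 36)
Y(-60) - 23030 = 36 - 23030 = -22994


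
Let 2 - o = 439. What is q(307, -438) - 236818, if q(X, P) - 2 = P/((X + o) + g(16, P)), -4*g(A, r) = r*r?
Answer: -11388717818/48091 ≈ -2.3682e+5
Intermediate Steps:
o = -437 (o = 2 - 1*439 = 2 - 439 = -437)
g(A, r) = -r²/4 (g(A, r) = -r*r/4 = -r²/4)
q(X, P) = 2 + P/(-437 + X - P²/4) (q(X, P) = 2 + P/((X - 437) - P²/4) = 2 + P/((-437 + X) - P²/4) = 2 + P/(-437 + X - P²/4))
q(307, -438) - 236818 = 2*(1748 + (-438)² - 4*307 - 2*(-438))/(1748 + (-438)² - 4*307) - 236818 = 2*(1748 + 191844 - 1228 + 876)/(1748 + 191844 - 1228) - 236818 = 2*193240/192364 - 236818 = 2*(1/192364)*193240 - 236818 = 96620/48091 - 236818 = -11388717818/48091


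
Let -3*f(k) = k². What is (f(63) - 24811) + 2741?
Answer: -23393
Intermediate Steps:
f(k) = -k²/3
(f(63) - 24811) + 2741 = (-⅓*63² - 24811) + 2741 = (-⅓*3969 - 24811) + 2741 = (-1323 - 24811) + 2741 = -26134 + 2741 = -23393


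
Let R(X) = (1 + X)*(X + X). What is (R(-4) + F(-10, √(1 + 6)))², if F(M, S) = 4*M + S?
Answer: (16 - √7)² ≈ 178.34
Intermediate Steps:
F(M, S) = S + 4*M
R(X) = 2*X*(1 + X) (R(X) = (1 + X)*(2*X) = 2*X*(1 + X))
(R(-4) + F(-10, √(1 + 6)))² = (2*(-4)*(1 - 4) + (√(1 + 6) + 4*(-10)))² = (2*(-4)*(-3) + (√7 - 40))² = (24 + (-40 + √7))² = (-16 + √7)²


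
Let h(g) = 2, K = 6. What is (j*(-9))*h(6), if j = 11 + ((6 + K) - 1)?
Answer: -396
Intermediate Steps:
j = 22 (j = 11 + ((6 + 6) - 1) = 11 + (12 - 1) = 11 + 11 = 22)
(j*(-9))*h(6) = (22*(-9))*2 = -198*2 = -396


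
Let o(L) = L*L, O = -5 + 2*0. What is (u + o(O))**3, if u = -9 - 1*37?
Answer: -9261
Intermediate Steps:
u = -46 (u = -9 - 37 = -46)
O = -5 (O = -5 + 0 = -5)
o(L) = L**2
(u + o(O))**3 = (-46 + (-5)**2)**3 = (-46 + 25)**3 = (-21)**3 = -9261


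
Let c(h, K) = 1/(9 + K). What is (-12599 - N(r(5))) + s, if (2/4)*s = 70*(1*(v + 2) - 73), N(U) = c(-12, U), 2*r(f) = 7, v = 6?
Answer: -542477/25 ≈ -21699.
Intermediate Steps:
r(f) = 7/2 (r(f) = (1/2)*7 = 7/2)
N(U) = 1/(9 + U)
s = -9100 (s = 2*(70*(1*(6 + 2) - 73)) = 2*(70*(1*8 - 73)) = 2*(70*(8 - 73)) = 2*(70*(-65)) = 2*(-4550) = -9100)
(-12599 - N(r(5))) + s = (-12599 - 1/(9 + 7/2)) - 9100 = (-12599 - 1/25/2) - 9100 = (-12599 - 1*2/25) - 9100 = (-12599 - 2/25) - 9100 = -314977/25 - 9100 = -542477/25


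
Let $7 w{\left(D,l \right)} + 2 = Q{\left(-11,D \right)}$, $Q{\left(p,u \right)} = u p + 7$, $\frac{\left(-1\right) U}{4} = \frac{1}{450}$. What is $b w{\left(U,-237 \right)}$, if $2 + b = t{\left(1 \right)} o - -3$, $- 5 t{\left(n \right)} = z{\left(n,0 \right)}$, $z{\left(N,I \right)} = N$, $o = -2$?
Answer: $\frac{1147}{1125} \approx 1.0196$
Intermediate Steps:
$U = - \frac{2}{225}$ ($U = - \frac{4}{450} = \left(-4\right) \frac{1}{450} = - \frac{2}{225} \approx -0.0088889$)
$t{\left(n \right)} = - \frac{n}{5}$
$Q{\left(p,u \right)} = 7 + p u$ ($Q{\left(p,u \right)} = p u + 7 = 7 + p u$)
$w{\left(D,l \right)} = \frac{5}{7} - \frac{11 D}{7}$ ($w{\left(D,l \right)} = - \frac{2}{7} + \frac{7 - 11 D}{7} = - \frac{2}{7} - \left(-1 + \frac{11 D}{7}\right) = \frac{5}{7} - \frac{11 D}{7}$)
$b = \frac{7}{5}$ ($b = -2 + \left(\left(- \frac{1}{5}\right) 1 \left(-2\right) - -3\right) = -2 + \left(\left(- \frac{1}{5}\right) \left(-2\right) + 3\right) = -2 + \left(\frac{2}{5} + 3\right) = -2 + \frac{17}{5} = \frac{7}{5} \approx 1.4$)
$b w{\left(U,-237 \right)} = \frac{7 \left(\frac{5}{7} - - \frac{22}{1575}\right)}{5} = \frac{7 \left(\frac{5}{7} + \frac{22}{1575}\right)}{5} = \frac{7}{5} \cdot \frac{1147}{1575} = \frac{1147}{1125}$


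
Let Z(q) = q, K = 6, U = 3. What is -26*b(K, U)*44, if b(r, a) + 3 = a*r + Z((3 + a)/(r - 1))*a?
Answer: -106392/5 ≈ -21278.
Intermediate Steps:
b(r, a) = -3 + a*r + a*(3 + a)/(-1 + r) (b(r, a) = -3 + (a*r + ((3 + a)/(r - 1))*a) = -3 + (a*r + ((3 + a)/(-1 + r))*a) = -3 + (a*r + a*(3 + a)/(-1 + r)) = -3 + a*r + a*(3 + a)/(-1 + r))
-26*b(K, U)*44 = -26*(3*(3 + 3) + (-1 + 6)*(-3 + 3*6))/(-1 + 6)*44 = -26*(3*6 + 5*(-3 + 18))/5*44 = -26*(18 + 5*15)/5*44 = -26*(18 + 75)/5*44 = -26*93/5*44 = -2418/5*44 = -106392/5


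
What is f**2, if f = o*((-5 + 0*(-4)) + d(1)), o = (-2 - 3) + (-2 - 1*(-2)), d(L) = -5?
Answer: 2500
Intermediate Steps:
o = -5 (o = -5 + (-2 + 2) = -5 + 0 = -5)
f = 50 (f = -5*((-5 + 0*(-4)) - 5) = -5*((-5 + 0) - 5) = -5*(-5 - 5) = -5*(-10) = 50)
f**2 = 50**2 = 2500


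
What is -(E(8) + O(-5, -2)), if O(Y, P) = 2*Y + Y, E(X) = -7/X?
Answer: 127/8 ≈ 15.875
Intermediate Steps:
O(Y, P) = 3*Y
-(E(8) + O(-5, -2)) = -(-7/8 + 3*(-5)) = -(-7*⅛ - 15) = -(-7/8 - 15) = -1*(-127/8) = 127/8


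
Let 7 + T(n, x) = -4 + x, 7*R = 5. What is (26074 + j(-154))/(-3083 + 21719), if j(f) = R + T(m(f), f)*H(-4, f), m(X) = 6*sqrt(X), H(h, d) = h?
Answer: 62381/43484 ≈ 1.4346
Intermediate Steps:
R = 5/7 (R = (1/7)*5 = 5/7 ≈ 0.71429)
T(n, x) = -11 + x (T(n, x) = -7 + (-4 + x) = -11 + x)
j(f) = 313/7 - 4*f (j(f) = 5/7 + (-11 + f)*(-4) = 5/7 + (44 - 4*f) = 313/7 - 4*f)
(26074 + j(-154))/(-3083 + 21719) = (26074 + (313/7 - 4*(-154)))/(-3083 + 21719) = (26074 + (313/7 + 616))/18636 = (26074 + 4625/7)*(1/18636) = (187143/7)*(1/18636) = 62381/43484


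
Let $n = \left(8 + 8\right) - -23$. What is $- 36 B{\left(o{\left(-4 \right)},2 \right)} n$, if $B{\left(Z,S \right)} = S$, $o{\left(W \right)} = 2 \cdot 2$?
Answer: $-2808$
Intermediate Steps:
$o{\left(W \right)} = 4$
$n = 39$ ($n = 16 + 23 = 39$)
$- 36 B{\left(o{\left(-4 \right)},2 \right)} n = \left(-36\right) 2 \cdot 39 = \left(-72\right) 39 = -2808$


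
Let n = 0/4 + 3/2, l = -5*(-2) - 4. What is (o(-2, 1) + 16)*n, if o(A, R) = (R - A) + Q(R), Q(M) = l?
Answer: 75/2 ≈ 37.500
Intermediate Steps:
l = 6 (l = 10 - 4 = 6)
Q(M) = 6
n = 3/2 (n = 0*(¼) + 3*(½) = 0 + 3/2 = 3/2 ≈ 1.5000)
o(A, R) = 6 + R - A (o(A, R) = (R - A) + 6 = 6 + R - A)
(o(-2, 1) + 16)*n = ((6 + 1 - 1*(-2)) + 16)*(3/2) = ((6 + 1 + 2) + 16)*(3/2) = (9 + 16)*(3/2) = 25*(3/2) = 75/2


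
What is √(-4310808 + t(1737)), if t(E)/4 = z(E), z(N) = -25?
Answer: 2*I*√1077727 ≈ 2076.3*I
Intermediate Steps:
t(E) = -100 (t(E) = 4*(-25) = -100)
√(-4310808 + t(1737)) = √(-4310808 - 100) = √(-4310908) = 2*I*√1077727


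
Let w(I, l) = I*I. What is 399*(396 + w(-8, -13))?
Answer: 183540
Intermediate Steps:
w(I, l) = I**2
399*(396 + w(-8, -13)) = 399*(396 + (-8)**2) = 399*(396 + 64) = 399*460 = 183540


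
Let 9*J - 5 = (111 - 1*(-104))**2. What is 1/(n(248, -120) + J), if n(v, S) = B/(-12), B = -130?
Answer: 2/10295 ≈ 0.00019427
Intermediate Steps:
J = 15410/3 (J = 5/9 + (111 - 1*(-104))**2/9 = 5/9 + (111 + 104)**2/9 = 5/9 + (1/9)*215**2 = 5/9 + (1/9)*46225 = 5/9 + 46225/9 = 15410/3 ≈ 5136.7)
n(v, S) = 65/6 (n(v, S) = -130/(-12) = -130*(-1/12) = 65/6)
1/(n(248, -120) + J) = 1/(65/6 + 15410/3) = 1/(10295/2) = 2/10295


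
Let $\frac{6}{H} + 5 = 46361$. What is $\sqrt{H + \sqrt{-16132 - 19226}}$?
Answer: $\frac{\sqrt{7726 + 59691076 i \sqrt{35358}}}{7726} \approx 9.6963 + 9.6963 i$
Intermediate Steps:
$H = \frac{1}{7726}$ ($H = \frac{6}{-5 + 46361} = \frac{6}{46356} = 6 \cdot \frac{1}{46356} = \frac{1}{7726} \approx 0.00012943$)
$\sqrt{H + \sqrt{-16132 - 19226}} = \sqrt{\frac{1}{7726} + \sqrt{-16132 - 19226}} = \sqrt{\frac{1}{7726} + \sqrt{-35358}} = \sqrt{\frac{1}{7726} + i \sqrt{35358}}$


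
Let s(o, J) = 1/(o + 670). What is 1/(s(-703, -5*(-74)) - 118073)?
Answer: -33/3896410 ≈ -8.4693e-6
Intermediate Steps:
s(o, J) = 1/(670 + o)
1/(s(-703, -5*(-74)) - 118073) = 1/(1/(670 - 703) - 118073) = 1/(1/(-33) - 118073) = 1/(-1/33 - 118073) = 1/(-3896410/33) = -33/3896410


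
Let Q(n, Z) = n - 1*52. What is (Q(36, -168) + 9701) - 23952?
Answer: -14267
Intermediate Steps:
Q(n, Z) = -52 + n (Q(n, Z) = n - 52 = -52 + n)
(Q(36, -168) + 9701) - 23952 = ((-52 + 36) + 9701) - 23952 = (-16 + 9701) - 23952 = 9685 - 23952 = -14267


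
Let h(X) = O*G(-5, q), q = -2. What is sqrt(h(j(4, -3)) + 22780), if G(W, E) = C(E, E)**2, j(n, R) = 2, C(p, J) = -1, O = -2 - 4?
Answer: sqrt(22774) ≈ 150.91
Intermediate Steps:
O = -6
G(W, E) = 1 (G(W, E) = (-1)**2 = 1)
h(X) = -6 (h(X) = -6*1 = -6)
sqrt(h(j(4, -3)) + 22780) = sqrt(-6 + 22780) = sqrt(22774)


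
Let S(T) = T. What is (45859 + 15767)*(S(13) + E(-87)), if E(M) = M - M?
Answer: 801138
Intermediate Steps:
E(M) = 0
(45859 + 15767)*(S(13) + E(-87)) = (45859 + 15767)*(13 + 0) = 61626*13 = 801138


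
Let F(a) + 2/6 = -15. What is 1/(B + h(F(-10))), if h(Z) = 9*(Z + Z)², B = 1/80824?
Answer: 80824/684094337 ≈ 0.00011815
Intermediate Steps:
F(a) = -46/3 (F(a) = -⅓ - 15 = -46/3)
B = 1/80824 ≈ 1.2373e-5
h(Z) = 36*Z² (h(Z) = 9*(2*Z)² = 9*(4*Z²) = 36*Z²)
1/(B + h(F(-10))) = 1/(1/80824 + 36*(-46/3)²) = 1/(1/80824 + 36*(2116/9)) = 1/(1/80824 + 8464) = 1/(684094337/80824) = 80824/684094337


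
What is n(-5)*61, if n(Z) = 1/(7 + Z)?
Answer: 61/2 ≈ 30.500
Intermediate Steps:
n(-5)*61 = 61/(7 - 5) = 61/2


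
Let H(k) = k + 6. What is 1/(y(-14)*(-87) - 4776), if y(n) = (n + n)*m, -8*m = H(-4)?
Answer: -1/5385 ≈ -0.00018570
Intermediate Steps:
H(k) = 6 + k
m = -¼ (m = -(6 - 4)/8 = -⅛*2 = -¼ ≈ -0.25000)
y(n) = -n/2 (y(n) = (n + n)*(-¼) = (2*n)*(-¼) = -n/2)
1/(y(-14)*(-87) - 4776) = 1/(-½*(-14)*(-87) - 4776) = 1/(7*(-87) - 4776) = 1/(-609 - 4776) = 1/(-5385) = -1/5385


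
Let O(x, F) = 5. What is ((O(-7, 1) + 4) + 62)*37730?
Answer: 2678830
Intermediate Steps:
((O(-7, 1) + 4) + 62)*37730 = ((5 + 4) + 62)*37730 = (9 + 62)*37730 = 71*37730 = 2678830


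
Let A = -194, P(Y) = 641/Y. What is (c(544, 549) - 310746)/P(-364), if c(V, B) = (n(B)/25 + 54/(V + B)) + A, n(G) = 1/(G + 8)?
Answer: 1722635030646348/9756036025 ≈ 1.7657e+5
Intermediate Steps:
n(G) = 1/(8 + G)
c(V, B) = -194 + 54/(B + V) + 1/(25*(8 + B)) (c(V, B) = (1/((8 + B)*25) + 54/(V + B)) - 194 = ((1/25)/(8 + B) + 54/(B + V)) - 194 = (1/(25*(8 + B)) + 54/(B + V)) - 194 = (54/(B + V) + 1/(25*(8 + B))) - 194 = -194 + 54/(B + V) + 1/(25*(8 + B)))
(c(544, 549) - 310746)/P(-364) = ((549 + 544 + 50*(8 + 549)*(27 - 97*549 - 97*544))/(25*(8 + 549)*(549 + 544)) - 310746)/((641/(-364))) = ((1/25)*(549 + 544 + 50*557*(27 - 53253 - 52768))/(557*1093) - 310746)/((641*(-1/364))) = ((1/25)*(1/557)*(1/1093)*(549 + 544 + 50*557*(-105994)) - 310746)/(-641/364) = ((1/25)*(1/557)*(1/1093)*(549 + 544 - 2951932900) - 310746)*(-364/641) = ((1/25)*(1/557)*(1/1093)*(-2951931807) - 310746)*(-364/641) = (-2951931807/15220025 - 310746)*(-364/641) = -4732513820457/15220025*(-364/641) = 1722635030646348/9756036025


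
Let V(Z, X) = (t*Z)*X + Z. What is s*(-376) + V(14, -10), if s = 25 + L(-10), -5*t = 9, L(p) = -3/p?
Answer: -46234/5 ≈ -9246.8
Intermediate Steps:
t = -9/5 (t = -1/5*9 = -9/5 ≈ -1.8000)
s = 253/10 (s = 25 - 3/(-10) = 25 - 3*(-1/10) = 25 + 3/10 = 253/10 ≈ 25.300)
V(Z, X) = Z - 9*X*Z/5 (V(Z, X) = (-9*Z/5)*X + Z = -9*X*Z/5 + Z = Z - 9*X*Z/5)
s*(-376) + V(14, -10) = (253/10)*(-376) + (1/5)*14*(5 - 9*(-10)) = -47564/5 + (1/5)*14*(5 + 90) = -47564/5 + (1/5)*14*95 = -47564/5 + 266 = -46234/5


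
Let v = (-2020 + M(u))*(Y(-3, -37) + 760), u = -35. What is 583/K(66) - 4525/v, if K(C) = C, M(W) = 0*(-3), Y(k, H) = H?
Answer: 2581051/292092 ≈ 8.8364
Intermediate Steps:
M(W) = 0
v = -1460460 (v = (-2020 + 0)*(-37 + 760) = -2020*723 = -1460460)
583/K(66) - 4525/v = 583/66 - 4525/(-1460460) = 583*(1/66) - 4525*(-1/1460460) = 53/6 + 905/292092 = 2581051/292092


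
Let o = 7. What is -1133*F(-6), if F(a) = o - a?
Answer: -14729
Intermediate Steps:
F(a) = 7 - a
-1133*F(-6) = -1133*(7 - 1*(-6)) = -1133*(7 + 6) = -1133*13 = -14729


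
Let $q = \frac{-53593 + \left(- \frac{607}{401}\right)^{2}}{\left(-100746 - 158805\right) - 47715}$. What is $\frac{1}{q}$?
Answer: $\frac{8234780011}{1436239924} \approx 5.7336$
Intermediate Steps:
$q = \frac{1436239924}{8234780011}$ ($q = \frac{-53593 + \left(\left(-607\right) \frac{1}{401}\right)^{2}}{-259551 - 47715} = \frac{-53593 + \left(- \frac{607}{401}\right)^{2}}{-307266} = \left(-53593 + \frac{368449}{160801}\right) \left(- \frac{1}{307266}\right) = \left(- \frac{8617439544}{160801}\right) \left(- \frac{1}{307266}\right) = \frac{1436239924}{8234780011} \approx 0.17441$)
$\frac{1}{q} = \frac{1}{\frac{1436239924}{8234780011}} = \frac{8234780011}{1436239924}$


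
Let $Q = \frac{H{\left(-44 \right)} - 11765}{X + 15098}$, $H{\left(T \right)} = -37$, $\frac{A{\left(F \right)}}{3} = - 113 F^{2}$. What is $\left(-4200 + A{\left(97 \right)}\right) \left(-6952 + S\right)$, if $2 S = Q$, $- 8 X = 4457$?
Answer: $\frac{2583035019203712}{116327} \approx 2.2205 \cdot 10^{10}$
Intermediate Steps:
$A{\left(F \right)} = - 339 F^{2}$ ($A{\left(F \right)} = 3 \left(- 113 F^{2}\right) = - 339 F^{2}$)
$X = - \frac{4457}{8}$ ($X = \left(- \frac{1}{8}\right) 4457 = - \frac{4457}{8} \approx -557.13$)
$Q = - \frac{94416}{116327}$ ($Q = \frac{-37 - 11765}{- \frac{4457}{8} + 15098} = - \frac{11802}{\frac{116327}{8}} = \left(-11802\right) \frac{8}{116327} = - \frac{94416}{116327} \approx -0.81164$)
$S = - \frac{47208}{116327}$ ($S = \frac{1}{2} \left(- \frac{94416}{116327}\right) = - \frac{47208}{116327} \approx -0.40582$)
$\left(-4200 + A{\left(97 \right)}\right) \left(-6952 + S\right) = \left(-4200 - 339 \cdot 97^{2}\right) \left(-6952 - \frac{47208}{116327}\right) = \left(-4200 - 3189651\right) \left(- \frac{808752512}{116327}\right) = \left(-3193851\right) \left(- \frac{808752512}{116327}\right) = \frac{2583035019203712}{116327}$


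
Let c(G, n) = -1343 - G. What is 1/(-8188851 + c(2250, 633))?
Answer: -1/8192444 ≈ -1.2206e-7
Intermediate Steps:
1/(-8188851 + c(2250, 633)) = 1/(-8188851 + (-1343 - 1*2250)) = 1/(-8188851 + (-1343 - 2250)) = 1/(-8188851 - 3593) = 1/(-8192444) = -1/8192444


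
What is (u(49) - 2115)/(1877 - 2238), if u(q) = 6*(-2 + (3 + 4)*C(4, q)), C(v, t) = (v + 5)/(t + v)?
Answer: 112353/19133 ≈ 5.8722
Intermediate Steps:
C(v, t) = (5 + v)/(t + v)
u(q) = -12 + 378/(4 + q) (u(q) = 6*(-2 + (3 + 4)*((5 + 4)/(q + 4))) = 6*(-2 + 7*(9/(4 + q))) = 6*(-2 + 63/(4 + q)) = -12 + 378/(4 + q))
(u(49) - 2115)/(1877 - 2238) = (6*(55 - 2*49)/(4 + 49) - 2115)/(1877 - 2238) = (6*(55 - 98)/53 - 2115)/(-361) = (6*(1/53)*(-43) - 2115)*(-1/361) = (-258/53 - 2115)*(-1/361) = -112353/53*(-1/361) = 112353/19133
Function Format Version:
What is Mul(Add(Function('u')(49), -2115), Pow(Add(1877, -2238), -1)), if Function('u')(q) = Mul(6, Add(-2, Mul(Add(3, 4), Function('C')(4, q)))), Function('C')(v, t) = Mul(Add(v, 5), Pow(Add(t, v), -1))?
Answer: Rational(112353, 19133) ≈ 5.8722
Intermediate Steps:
Function('C')(v, t) = Mul(Pow(Add(t, v), -1), Add(5, v)) (Function('C')(v, t) = Mul(Add(5, v), Pow(Add(t, v), -1)) = Mul(Pow(Add(t, v), -1), Add(5, v)))
Function('u')(q) = Add(-12, Mul(378, Pow(Add(4, q), -1))) (Function('u')(q) = Mul(6, Add(-2, Mul(Add(3, 4), Mul(Pow(Add(q, 4), -1), Add(5, 4))))) = Mul(6, Add(-2, Mul(7, Mul(Pow(Add(4, q), -1), 9)))) = Mul(6, Add(-2, Mul(7, Mul(9, Pow(Add(4, q), -1))))) = Mul(6, Add(-2, Mul(63, Pow(Add(4, q), -1)))) = Add(-12, Mul(378, Pow(Add(4, q), -1))))
Mul(Add(Function('u')(49), -2115), Pow(Add(1877, -2238), -1)) = Mul(Add(Mul(6, Pow(Add(4, 49), -1), Add(55, Mul(-2, 49))), -2115), Pow(Add(1877, -2238), -1)) = Mul(Add(Mul(6, Pow(53, -1), Add(55, -98)), -2115), Pow(-361, -1)) = Mul(Add(Mul(6, Rational(1, 53), -43), -2115), Rational(-1, 361)) = Mul(Add(Rational(-258, 53), -2115), Rational(-1, 361)) = Mul(Rational(-112353, 53), Rational(-1, 361)) = Rational(112353, 19133)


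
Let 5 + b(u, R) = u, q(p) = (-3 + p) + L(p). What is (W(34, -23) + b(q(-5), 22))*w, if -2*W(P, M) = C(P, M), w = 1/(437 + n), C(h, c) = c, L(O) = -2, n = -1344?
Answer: 7/1814 ≈ 0.0038589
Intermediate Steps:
w = -1/907 (w = 1/(437 - 1344) = 1/(-907) = -1/907 ≈ -0.0011025)
W(P, M) = -M/2
q(p) = -5 + p (q(p) = (-3 + p) - 2 = -5 + p)
b(u, R) = -5 + u
(W(34, -23) + b(q(-5), 22))*w = (-1/2*(-23) + (-5 + (-5 - 5)))*(-1/907) = (23/2 + (-5 - 10))*(-1/907) = (23/2 - 15)*(-1/907) = -7/2*(-1/907) = 7/1814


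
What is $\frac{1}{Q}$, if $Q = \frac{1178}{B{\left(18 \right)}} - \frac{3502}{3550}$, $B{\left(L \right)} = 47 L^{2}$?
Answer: $- \frac{13514850}{12286639} \approx -1.1$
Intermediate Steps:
$Q = - \frac{12286639}{13514850}$ ($Q = \frac{1178}{47 \cdot 18^{2}} - \frac{3502}{3550} = \frac{1178}{47 \cdot 324} - \frac{1751}{1775} = \frac{1178}{15228} - \frac{1751}{1775} = 1178 \cdot \frac{1}{15228} - \frac{1751}{1775} = \frac{589}{7614} - \frac{1751}{1775} = - \frac{12286639}{13514850} \approx -0.90912$)
$\frac{1}{Q} = \frac{1}{- \frac{12286639}{13514850}} = - \frac{13514850}{12286639}$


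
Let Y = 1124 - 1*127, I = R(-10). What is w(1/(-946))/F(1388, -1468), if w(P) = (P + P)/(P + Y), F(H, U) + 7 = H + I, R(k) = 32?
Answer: -2/1332686493 ≈ -1.5007e-9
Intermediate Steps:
I = 32
F(H, U) = 25 + H (F(H, U) = -7 + (H + 32) = -7 + (32 + H) = 25 + H)
Y = 997 (Y = 1124 - 127 = 997)
w(P) = 2*P/(997 + P) (w(P) = (P + P)/(P + 997) = (2*P)/(997 + P) = 2*P/(997 + P))
w(1/(-946))/F(1388, -1468) = (2/(-946*(997 + 1/(-946))))/(25 + 1388) = (2*(-1/946)/(997 - 1/946))/1413 = (2*(-1/946)/(943161/946))*(1/1413) = (2*(-1/946)*(946/943161))*(1/1413) = -2/943161*1/1413 = -2/1332686493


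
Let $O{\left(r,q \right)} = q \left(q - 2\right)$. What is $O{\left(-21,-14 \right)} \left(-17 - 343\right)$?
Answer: $-80640$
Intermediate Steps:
$O{\left(r,q \right)} = q \left(-2 + q\right)$
$O{\left(-21,-14 \right)} \left(-17 - 343\right) = - 14 \left(-2 - 14\right) \left(-17 - 343\right) = \left(-14\right) \left(-16\right) \left(-360\right) = 224 \left(-360\right) = -80640$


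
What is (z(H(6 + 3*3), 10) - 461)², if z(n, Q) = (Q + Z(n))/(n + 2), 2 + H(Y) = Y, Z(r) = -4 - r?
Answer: 47914084/225 ≈ 2.1295e+5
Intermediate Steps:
H(Y) = -2 + Y
z(n, Q) = (-4 + Q - n)/(2 + n) (z(n, Q) = (Q + (-4 - n))/(n + 2) = (-4 + Q - n)/(2 + n))
(z(H(6 + 3*3), 10) - 461)² = ((-4 + 10 - (-2 + (6 + 3*3)))/(2 + (-2 + (6 + 3*3))) - 461)² = ((-4 + 10 - (-2 + (6 + 9)))/(2 + (-2 + (6 + 9))) - 461)² = ((-4 + 10 - (-2 + 15))/(2 + (-2 + 15)) - 461)² = ((-4 + 10 - 1*13)/(2 + 13) - 461)² = ((-4 + 10 - 13)/15 - 461)² = ((1/15)*(-7) - 461)² = (-7/15 - 461)² = (-6922/15)² = 47914084/225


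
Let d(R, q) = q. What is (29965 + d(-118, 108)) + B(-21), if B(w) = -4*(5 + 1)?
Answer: 30049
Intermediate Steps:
B(w) = -24 (B(w) = -4*6 = -24)
(29965 + d(-118, 108)) + B(-21) = (29965 + 108) - 24 = 30073 - 24 = 30049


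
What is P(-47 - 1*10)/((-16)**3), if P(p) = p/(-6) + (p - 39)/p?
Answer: -425/155648 ≈ -0.0027305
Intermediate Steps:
P(p) = -p/6 + (-39 + p)/p (P(p) = p*(-1/6) + (-39 + p)/p = -p/6 + (-39 + p)/p)
P(-47 - 1*10)/((-16)**3) = (1 - 39/(-47 - 1*10) - (-47 - 1*10)/6)/((-16)**3) = (1 - 39/(-47 - 10) - (-47 - 10)/6)/(-4096) = (1 - 39/(-57) - 1/6*(-57))*(-1/4096) = (1 - 39*(-1/57) + 19/2)*(-1/4096) = (1 + 13/19 + 19/2)*(-1/4096) = (425/38)*(-1/4096) = -425/155648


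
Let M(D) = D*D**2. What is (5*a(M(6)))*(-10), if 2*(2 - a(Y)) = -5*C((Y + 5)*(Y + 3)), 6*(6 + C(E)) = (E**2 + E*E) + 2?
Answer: -292807898300/3 ≈ -9.7603e+10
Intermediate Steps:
M(D) = D**3
C(E) = -17/3 + E**2/3 (C(E) = -6 + ((E**2 + E*E) + 2)/6 = -6 + ((E**2 + E**2) + 2)/6 = -6 + (2*E**2 + 2)/6 = -6 + (2 + 2*E**2)/6 = -6 + (1/3 + E**2/3) = -17/3 + E**2/3)
a(Y) = -73/6 + 5*(3 + Y)**2*(5 + Y)**2/6 (a(Y) = 2 - (-5)*(-17/3 + ((Y + 5)*(Y + 3))**2/3)/2 = 2 - (-5)*(-17/3 + ((5 + Y)*(3 + Y))**2/3)/2 = 2 - (-5)*(-17/3 + ((3 + Y)*(5 + Y))**2/3)/2 = 2 - (-5)*(-17/3 + ((3 + Y)**2*(5 + Y)**2)/3)/2 = 2 - (-5)*(-17/3 + (3 + Y)**2*(5 + Y)**2/3)/2 = 2 - (85/3 - 5*(3 + Y)**2*(5 + Y)**2/3)/2 = 2 + (-85/6 + 5*(3 + Y)**2*(5 + Y)**2/6) = -73/6 + 5*(3 + Y)**2*(5 + Y)**2/6)
(5*a(M(6)))*(-10) = (5*(-73/6 + 5*(15 + (6**3)**2 + 8*6**3)**2/6))*(-10) = (5*(-73/6 + 5*(15 + 216**2 + 8*216)**2/6))*(-10) = (5*(-73/6 + 5*(15 + 46656 + 1728)**2/6))*(-10) = (5*(-73/6 + (5/6)*48399**2))*(-10) = (5*(-73/6 + (5/6)*2342463201))*(-10) = (5*(-73/6 + 3904105335/2))*(-10) = (5*(5856157966/3))*(-10) = (29280789830/3)*(-10) = -292807898300/3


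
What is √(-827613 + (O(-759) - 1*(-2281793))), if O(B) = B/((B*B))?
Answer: √837725467821/759 ≈ 1205.9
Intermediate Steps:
O(B) = 1/B (O(B) = B/(B²) = B/B² = 1/B)
√(-827613 + (O(-759) - 1*(-2281793))) = √(-827613 + (1/(-759) - 1*(-2281793))) = √(-827613 + (-1/759 + 2281793)) = √(-827613 + 1731880886/759) = √(1103722619/759) = √837725467821/759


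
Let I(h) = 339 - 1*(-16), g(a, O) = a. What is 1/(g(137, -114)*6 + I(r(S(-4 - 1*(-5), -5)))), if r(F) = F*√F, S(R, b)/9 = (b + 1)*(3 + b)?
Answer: 1/1177 ≈ 0.00084962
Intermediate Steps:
S(R, b) = 9*(1 + b)*(3 + b) (S(R, b) = 9*((b + 1)*(3 + b)) = 9*((1 + b)*(3 + b)) = 9*(1 + b)*(3 + b))
r(F) = F^(3/2)
I(h) = 355 (I(h) = 339 + 16 = 355)
1/(g(137, -114)*6 + I(r(S(-4 - 1*(-5), -5)))) = 1/(137*6 + 355) = 1/(822 + 355) = 1/1177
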